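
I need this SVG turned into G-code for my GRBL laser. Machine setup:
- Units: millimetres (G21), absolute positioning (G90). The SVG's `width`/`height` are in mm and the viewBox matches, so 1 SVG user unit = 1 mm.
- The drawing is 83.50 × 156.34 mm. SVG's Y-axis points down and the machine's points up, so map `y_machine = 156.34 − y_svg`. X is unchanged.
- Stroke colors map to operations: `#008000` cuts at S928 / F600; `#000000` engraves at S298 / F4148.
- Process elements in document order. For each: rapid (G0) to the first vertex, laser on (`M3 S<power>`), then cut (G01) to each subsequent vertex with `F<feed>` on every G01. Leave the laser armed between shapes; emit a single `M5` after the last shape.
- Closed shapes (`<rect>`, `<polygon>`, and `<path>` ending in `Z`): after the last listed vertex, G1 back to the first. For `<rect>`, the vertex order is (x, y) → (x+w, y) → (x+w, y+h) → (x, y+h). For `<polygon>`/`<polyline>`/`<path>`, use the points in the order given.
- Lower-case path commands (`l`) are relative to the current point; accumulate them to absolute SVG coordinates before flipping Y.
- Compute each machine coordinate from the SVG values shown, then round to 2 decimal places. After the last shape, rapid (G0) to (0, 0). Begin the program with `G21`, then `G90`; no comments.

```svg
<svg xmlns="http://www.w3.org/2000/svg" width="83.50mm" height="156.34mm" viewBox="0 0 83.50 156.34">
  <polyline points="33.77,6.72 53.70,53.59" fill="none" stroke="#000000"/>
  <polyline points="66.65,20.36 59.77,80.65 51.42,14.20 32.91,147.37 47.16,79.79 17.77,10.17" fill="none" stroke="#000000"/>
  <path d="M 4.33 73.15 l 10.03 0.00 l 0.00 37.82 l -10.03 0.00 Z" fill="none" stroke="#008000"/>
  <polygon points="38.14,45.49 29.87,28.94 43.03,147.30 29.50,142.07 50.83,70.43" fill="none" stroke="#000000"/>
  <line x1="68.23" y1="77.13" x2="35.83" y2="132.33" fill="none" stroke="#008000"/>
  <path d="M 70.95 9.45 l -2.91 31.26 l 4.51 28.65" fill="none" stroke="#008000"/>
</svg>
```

G21
G90
G0 X33.77 Y149.62
M3 S298
G01 X53.70 Y102.75 F4148
G0 X66.65 Y135.98
M3 S298
G01 X59.77 Y75.69 F4148
G01 X51.42 Y142.14 F4148
G01 X32.91 Y8.97 F4148
G01 X47.16 Y76.55 F4148
G01 X17.77 Y146.17 F4148
G0 X4.33 Y83.19
M3 S928
G01 X14.36 Y83.19 F600
G01 X14.36 Y45.37 F600
G01 X4.33 Y45.37 F600
G01 X4.33 Y83.19 F600
G0 X38.14 Y110.85
M3 S298
G01 X29.87 Y127.40 F4148
G01 X43.03 Y9.04 F4148
G01 X29.50 Y14.27 F4148
G01 X50.83 Y85.91 F4148
G01 X38.14 Y110.85 F4148
G0 X68.23 Y79.21
M3 S928
G01 X35.83 Y24.01 F600
G0 X70.95 Y146.89
M3 S928
G01 X68.04 Y115.63 F600
G01 X72.55 Y86.98 F600
M5
G0 X0.00 Y0.00

1 u = 1 mm; y_m = 156.34 − y.

[1] `<polyline>` line segment, #000000→engrave S298 F4148: (33.77,149.62) → (53.70,102.75)

[2] `<polyline>` open polyline, #000000→engrave S298 F4148: (66.65,135.98) → (59.77,75.69) → (51.42,142.14) → (32.91,8.97) → (47.16,76.55) → (17.77,146.17)

[3] `<path>` rectangle, #008000→cut S928 F600: (4.33,83.19) → (14.36,83.19) → (14.36,45.37) → (4.33,45.37) → (4.33,83.19) (closed)

[4] `<polygon>` closed polygon, #000000→engrave S298 F4148: (38.14,110.85) → (29.87,127.40) → (43.03,9.04) → (29.50,14.27) → (50.83,85.91) → (38.14,110.85) (closed)

[5] `<line>` line segment, #008000→cut S928 F600: (68.23,79.21) → (35.83,24.01)

[6] `<path>` open polyline, #008000→cut S928 F600: (70.95,146.89) → (68.04,115.63) → (72.55,86.98)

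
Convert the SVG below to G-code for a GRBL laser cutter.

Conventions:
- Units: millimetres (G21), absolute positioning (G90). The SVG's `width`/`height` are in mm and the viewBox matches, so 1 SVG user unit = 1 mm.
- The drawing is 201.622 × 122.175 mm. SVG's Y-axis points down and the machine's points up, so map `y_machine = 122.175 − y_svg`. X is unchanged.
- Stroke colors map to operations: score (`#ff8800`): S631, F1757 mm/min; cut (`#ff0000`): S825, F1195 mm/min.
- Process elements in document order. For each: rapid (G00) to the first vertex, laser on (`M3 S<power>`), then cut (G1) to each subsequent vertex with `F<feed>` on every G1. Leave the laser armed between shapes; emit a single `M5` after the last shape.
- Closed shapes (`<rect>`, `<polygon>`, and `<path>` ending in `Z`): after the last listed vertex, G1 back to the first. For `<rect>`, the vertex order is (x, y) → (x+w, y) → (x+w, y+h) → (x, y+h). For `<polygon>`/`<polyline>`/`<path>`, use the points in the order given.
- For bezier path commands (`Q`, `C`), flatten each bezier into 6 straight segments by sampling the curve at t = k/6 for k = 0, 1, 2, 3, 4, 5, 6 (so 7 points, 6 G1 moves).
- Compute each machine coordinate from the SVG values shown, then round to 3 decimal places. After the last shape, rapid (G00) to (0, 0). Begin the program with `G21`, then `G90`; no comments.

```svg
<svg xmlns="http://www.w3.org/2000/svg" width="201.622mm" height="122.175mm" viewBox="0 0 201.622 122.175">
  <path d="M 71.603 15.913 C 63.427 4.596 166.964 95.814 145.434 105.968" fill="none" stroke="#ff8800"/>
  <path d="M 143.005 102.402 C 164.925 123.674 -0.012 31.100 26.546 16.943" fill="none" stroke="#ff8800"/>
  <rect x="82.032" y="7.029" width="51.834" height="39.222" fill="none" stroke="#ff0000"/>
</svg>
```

G21
G90
G00 X71.603 Y106.262
M3 S631
G1 X75.728 Y104.226 F1757
G1 X91.895 Y90.201 F1757
G1 X113.526 Y69.286 F1757
G1 X134.045 Y46.582 F1757
G1 X146.873 Y27.189 F1757
G1 X145.434 Y16.207 F1757
G00 X143.005 Y19.773
M3 S631
G1 X140.145 Y17.734 F1757
G1 X116.652 Y29.329 F1757
G1 X83.036 Y49.217 F1757
G1 X49.807 Y72.057 F1757
G1 X27.473 Y92.509 F1757
G1 X26.546 Y105.232 F1757
G00 X82.032 Y115.146
M3 S825
G1 X133.866 Y115.146 F1195
G1 X133.866 Y75.924 F1195
G1 X82.032 Y75.924 F1195
G1 X82.032 Y115.146 F1195
M5
G00 X0.000 Y0.000

1 u = 1 mm; y_m = 122.175 − y.

[1] `<path>` cubic bezier, #ff8800→score S631 F1757: (71.603,106.262) → (75.728,104.226) → (91.895,90.201) → (113.526,69.286) → (134.045,46.582) → (146.873,27.189) → (145.434,16.207)

[2] `<path>` cubic bezier, #ff8800→score S631 F1757: (143.005,19.773) → (140.145,17.734) → (116.652,29.329) → (83.036,49.217) → (49.807,72.057) → (27.473,92.509) → (26.546,105.232)

[3] `<rect>` rectangle, #ff0000→cut S825 F1195: (82.032,115.146) → (133.866,115.146) → (133.866,75.924) → (82.032,75.924) → (82.032,115.146) (closed)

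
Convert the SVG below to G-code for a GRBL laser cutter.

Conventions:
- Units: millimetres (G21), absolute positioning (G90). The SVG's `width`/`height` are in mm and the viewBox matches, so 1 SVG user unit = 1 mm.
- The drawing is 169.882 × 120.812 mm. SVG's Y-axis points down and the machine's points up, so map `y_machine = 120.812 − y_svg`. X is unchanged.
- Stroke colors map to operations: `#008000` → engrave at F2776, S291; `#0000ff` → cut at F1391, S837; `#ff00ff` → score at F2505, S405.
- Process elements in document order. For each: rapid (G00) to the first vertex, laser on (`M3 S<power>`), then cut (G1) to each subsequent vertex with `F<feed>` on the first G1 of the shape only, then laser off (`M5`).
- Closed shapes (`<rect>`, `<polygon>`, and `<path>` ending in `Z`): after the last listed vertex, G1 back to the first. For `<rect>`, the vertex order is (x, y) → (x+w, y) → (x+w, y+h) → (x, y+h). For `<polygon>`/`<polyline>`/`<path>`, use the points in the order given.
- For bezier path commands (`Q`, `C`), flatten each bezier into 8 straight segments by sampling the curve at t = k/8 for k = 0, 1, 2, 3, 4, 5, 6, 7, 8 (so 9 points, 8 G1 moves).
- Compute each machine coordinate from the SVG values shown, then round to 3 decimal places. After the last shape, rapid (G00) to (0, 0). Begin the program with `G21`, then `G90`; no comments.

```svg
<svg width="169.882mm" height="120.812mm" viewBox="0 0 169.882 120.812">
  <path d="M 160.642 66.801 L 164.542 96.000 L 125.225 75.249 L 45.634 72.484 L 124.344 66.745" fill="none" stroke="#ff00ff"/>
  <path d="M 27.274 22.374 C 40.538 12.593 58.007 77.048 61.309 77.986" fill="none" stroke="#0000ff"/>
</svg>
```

G21
G90
G00 X160.642 Y54.011
M3 S405
G1 X164.542 Y24.812 F2505
G1 X125.225 Y45.563
G1 X45.634 Y48.328
G1 X124.344 Y54.067
M5
G00 X27.274 Y98.438
M3 S837
G1 X32.409 Y98.895 F1391
G1 X37.723 Y94.007
G1 X43.001 Y85.388
G1 X48.027 Y74.652
G1 X52.586 Y63.413
G1 X56.463 Y53.287
G1 X59.443 Y45.886
G1 X61.309 Y42.826
M5
G00 X0.000 Y0.000

viewBox `0 0 169.882 120.812` with mm width/height → 1 unit = 1 mm. Flip: y_m = 120.812 − y_svg.

**Shape 1** — `<path>` open polyline, stroke `#ff00ff` → score (S405, F2505). Machine vertices: (160.642,54.011) → (164.542,24.812) → (125.225,45.563) → (45.634,48.328) → (124.344,54.067). Open path.

**Shape 2** — `<path>` cubic bezier, stroke `#0000ff` → cut (S837, F1391). Control points (SVG): P0=(27.274,22.374), P1=(40.538,12.593), P2=(58.007,77.048), P3=(61.309,77.986); sampled at t=k/8. Machine vertices: (27.274,98.438) → (32.409,98.895) → (37.723,94.007) → (43.001,85.388) → (48.027,74.652) → (52.586,63.413) → (56.463,53.287) → (59.443,45.886) → (61.309,42.826). Open path.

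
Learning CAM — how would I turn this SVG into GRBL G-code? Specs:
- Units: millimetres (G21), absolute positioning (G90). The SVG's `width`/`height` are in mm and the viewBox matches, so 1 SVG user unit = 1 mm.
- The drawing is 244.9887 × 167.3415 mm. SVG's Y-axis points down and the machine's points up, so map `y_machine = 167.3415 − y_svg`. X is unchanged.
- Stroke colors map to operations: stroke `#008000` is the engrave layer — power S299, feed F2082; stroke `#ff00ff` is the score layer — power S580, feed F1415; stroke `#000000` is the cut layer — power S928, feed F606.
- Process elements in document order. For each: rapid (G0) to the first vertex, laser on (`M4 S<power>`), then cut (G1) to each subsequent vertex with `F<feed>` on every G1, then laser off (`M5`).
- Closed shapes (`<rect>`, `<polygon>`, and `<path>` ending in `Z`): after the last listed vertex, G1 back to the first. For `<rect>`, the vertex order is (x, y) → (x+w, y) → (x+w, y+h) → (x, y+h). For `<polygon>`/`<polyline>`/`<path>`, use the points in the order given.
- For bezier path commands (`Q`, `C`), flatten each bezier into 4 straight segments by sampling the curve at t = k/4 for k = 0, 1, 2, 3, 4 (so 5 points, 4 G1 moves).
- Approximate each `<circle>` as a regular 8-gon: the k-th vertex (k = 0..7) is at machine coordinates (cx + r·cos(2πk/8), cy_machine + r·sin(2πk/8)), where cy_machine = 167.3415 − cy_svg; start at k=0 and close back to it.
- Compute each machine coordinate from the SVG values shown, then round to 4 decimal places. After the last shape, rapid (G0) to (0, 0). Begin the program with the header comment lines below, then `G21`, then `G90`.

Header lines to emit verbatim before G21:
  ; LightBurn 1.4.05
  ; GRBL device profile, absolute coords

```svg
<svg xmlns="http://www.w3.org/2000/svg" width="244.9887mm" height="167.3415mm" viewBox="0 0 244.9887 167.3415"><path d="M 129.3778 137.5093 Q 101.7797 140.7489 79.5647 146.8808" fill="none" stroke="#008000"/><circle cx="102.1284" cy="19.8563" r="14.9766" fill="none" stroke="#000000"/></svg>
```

; LightBurn 1.4.05
; GRBL device profile, absolute coords
G21
G90
G0 X129.3778 Y29.8322
M4 S299
G1 X115.9152 Y28.0316 F2082
G1 X103.1255 Y25.8695 F2082
G1 X91.0086 Y23.3459 F2082
G1 X79.5647 Y20.4607 F2082
M5
G0 X117.1050 Y147.4852
M4 S928
G1 X112.7185 Y158.0753 F606
G1 X102.1284 Y162.4618 F606
G1 X91.5383 Y158.0753 F606
G1 X87.1518 Y147.4852 F606
G1 X91.5383 Y136.8951 F606
G1 X102.1284 Y132.5086 F606
G1 X112.7185 Y136.8951 F606
G1 X117.1050 Y147.4852 F606
M5
G0 X0.0000 Y0.0000

viewBox `0 0 244.9887 167.3415` with mm width/height → 1 unit = 1 mm. Flip: y_m = 167.3415 − y_svg.

**Shape 1** — `<path>` quadratic bezier, stroke `#008000` → engrave (S299, F2082). Control points (SVG): P0=(129.3778,137.5093), P1=(101.7797,140.7489), P2=(79.5647,146.8808); sampled at t=k/4. Machine vertices: (129.3778,29.8322) → (115.9152,28.0316) → (103.1255,25.8695) → (91.0086,23.3459) → (79.5647,20.4607). Open path.

**Shape 2** — `<circle>` circle, stroke `#000000` → cut (S928, F606). Machine vertices: (117.1050,147.4852) → (112.7185,158.0753) → (102.1284,162.4618) → (91.5383,158.0753) → (87.1518,147.4852) → (91.5383,136.8951) → (102.1284,132.5086) → (112.7185,136.8951) → (117.1050,147.4852). Closed: final G1 returns to the first vertex.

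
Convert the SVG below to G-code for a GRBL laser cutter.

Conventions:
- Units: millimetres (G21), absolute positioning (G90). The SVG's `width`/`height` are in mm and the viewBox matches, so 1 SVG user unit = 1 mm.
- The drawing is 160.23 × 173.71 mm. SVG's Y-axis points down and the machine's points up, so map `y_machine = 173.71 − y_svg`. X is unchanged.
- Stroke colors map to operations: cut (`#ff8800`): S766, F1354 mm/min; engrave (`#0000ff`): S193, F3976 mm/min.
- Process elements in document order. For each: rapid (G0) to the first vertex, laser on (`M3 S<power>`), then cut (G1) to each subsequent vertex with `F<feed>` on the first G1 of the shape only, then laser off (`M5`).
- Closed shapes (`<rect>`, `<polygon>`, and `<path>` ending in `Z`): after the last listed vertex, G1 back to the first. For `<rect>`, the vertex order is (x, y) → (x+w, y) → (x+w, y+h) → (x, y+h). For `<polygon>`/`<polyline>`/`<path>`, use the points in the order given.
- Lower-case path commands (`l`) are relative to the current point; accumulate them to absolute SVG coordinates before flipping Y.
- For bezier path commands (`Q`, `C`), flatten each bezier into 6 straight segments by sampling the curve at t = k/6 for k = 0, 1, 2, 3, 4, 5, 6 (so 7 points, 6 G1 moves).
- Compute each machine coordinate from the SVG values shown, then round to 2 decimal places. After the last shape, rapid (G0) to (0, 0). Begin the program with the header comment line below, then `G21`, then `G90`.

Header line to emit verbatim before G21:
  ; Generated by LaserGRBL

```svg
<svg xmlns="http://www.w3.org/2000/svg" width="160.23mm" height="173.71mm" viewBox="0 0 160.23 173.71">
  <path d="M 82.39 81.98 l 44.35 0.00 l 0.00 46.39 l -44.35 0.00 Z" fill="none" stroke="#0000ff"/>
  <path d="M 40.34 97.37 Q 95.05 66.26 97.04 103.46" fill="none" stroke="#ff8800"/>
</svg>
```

viewBox `0 0 160.23 173.71` with mm width/height → 1 unit = 1 mm. Flip: y_m = 173.71 − y_svg.

**Shape 1** — `<path>` rectangle, stroke `#0000ff` → engrave (S193, F3976). Machine vertices: (82.39,91.73) → (126.74,91.73) → (126.74,45.34) → (82.39,45.34) → (82.39,91.73). Closed: final G1 returns to the first vertex.

**Shape 2** — `<path>` quadratic bezier, stroke `#ff8800` → cut (S766, F1354). Control points (SVG): P0=(40.34,97.37), P1=(95.05,66.26), P2=(97.04,103.46); sampled at t=k/6. Machine vertices: (40.34,76.34) → (57.11,84.81) → (70.96,89.49) → (81.87,90.37) → (89.86,87.46) → (94.91,80.75) → (97.04,70.25). Open path.

; Generated by LaserGRBL
G21
G90
G0 X82.39 Y91.73
M3 S193
G1 X126.74 Y91.73 F3976
G1 X126.74 Y45.34
G1 X82.39 Y45.34
G1 X82.39 Y91.73
M5
G0 X40.34 Y76.34
M3 S766
G1 X57.11 Y84.81 F1354
G1 X70.96 Y89.49
G1 X81.87 Y90.37
G1 X89.86 Y87.46
G1 X94.91 Y80.75
G1 X97.04 Y70.25
M5
G0 X0.00 Y0.00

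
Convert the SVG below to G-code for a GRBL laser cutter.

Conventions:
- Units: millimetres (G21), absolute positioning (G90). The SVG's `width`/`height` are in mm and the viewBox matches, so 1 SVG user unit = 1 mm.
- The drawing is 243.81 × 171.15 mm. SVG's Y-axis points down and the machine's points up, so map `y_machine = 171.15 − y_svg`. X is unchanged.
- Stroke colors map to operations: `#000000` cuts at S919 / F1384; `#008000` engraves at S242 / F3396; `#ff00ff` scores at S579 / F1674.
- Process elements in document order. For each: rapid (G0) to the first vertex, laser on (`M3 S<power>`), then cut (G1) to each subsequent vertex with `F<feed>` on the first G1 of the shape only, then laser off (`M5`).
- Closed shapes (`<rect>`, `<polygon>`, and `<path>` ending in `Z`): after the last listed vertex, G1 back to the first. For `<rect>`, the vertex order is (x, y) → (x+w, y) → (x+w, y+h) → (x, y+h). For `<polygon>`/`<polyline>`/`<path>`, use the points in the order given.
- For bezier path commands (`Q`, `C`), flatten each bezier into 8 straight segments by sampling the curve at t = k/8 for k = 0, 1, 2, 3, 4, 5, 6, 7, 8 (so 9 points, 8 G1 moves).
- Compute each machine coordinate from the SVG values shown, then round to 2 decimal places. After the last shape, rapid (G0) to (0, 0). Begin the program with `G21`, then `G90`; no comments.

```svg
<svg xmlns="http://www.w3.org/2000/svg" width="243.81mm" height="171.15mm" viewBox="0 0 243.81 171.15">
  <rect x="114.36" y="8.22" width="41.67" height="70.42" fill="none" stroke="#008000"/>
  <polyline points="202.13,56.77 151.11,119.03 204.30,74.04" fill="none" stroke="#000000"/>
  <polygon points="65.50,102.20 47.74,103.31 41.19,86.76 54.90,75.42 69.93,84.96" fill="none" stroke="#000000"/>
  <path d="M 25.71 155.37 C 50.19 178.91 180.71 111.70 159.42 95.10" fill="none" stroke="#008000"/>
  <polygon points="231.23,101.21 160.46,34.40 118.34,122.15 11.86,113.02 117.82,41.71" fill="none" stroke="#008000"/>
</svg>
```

1 u = 1 mm; y_m = 171.15 − y.

[1] `<rect>` rectangle, #008000→engrave S242 F3396: (114.36,162.93) → (156.03,162.93) → (156.03,92.51) → (114.36,92.51) → (114.36,162.93) (closed)

[2] `<polyline>` open polyline, #000000→cut S919 F1384: (202.13,114.38) → (151.11,52.12) → (204.30,97.11)

[3] `<polygon>` regular polygon, #000000→cut S919 F1384: (65.50,68.95) → (47.74,67.84) → (41.19,84.39) → (54.90,95.73) → (69.93,86.19) → (65.50,68.95) (closed)

[4] `<path>` cubic bezier, #008000→engrave S242 F3396: (25.71,15.78) → (39.36,10.93) → (59.92,12.93) → (84.39,20.13) → (109.73,30.86) → (132.92,43.48) → (150.95,56.32) → (160.79,67.73) → (159.42,76.05)

[5] `<polygon>` closed polygon, #008000→engrave S242 F3396: (231.23,69.94) → (160.46,136.75) → (118.34,49.00) → (11.86,58.13) → (117.82,129.44) → (231.23,69.94) (closed)

G21
G90
G0 X114.36 Y162.93
M3 S242
G1 X156.03 Y162.93 F3396
G1 X156.03 Y92.51
G1 X114.36 Y92.51
G1 X114.36 Y162.93
M5
G0 X202.13 Y114.38
M3 S919
G1 X151.11 Y52.12 F1384
G1 X204.30 Y97.11
M5
G0 X65.50 Y68.95
M3 S919
G1 X47.74 Y67.84 F1384
G1 X41.19 Y84.39
G1 X54.90 Y95.73
G1 X69.93 Y86.19
G1 X65.50 Y68.95
M5
G0 X25.71 Y15.78
M3 S242
G1 X39.36 Y10.93 F3396
G1 X59.92 Y12.93
G1 X84.39 Y20.13
G1 X109.73 Y30.86
G1 X132.92 Y43.48
G1 X150.95 Y56.32
G1 X160.79 Y67.73
G1 X159.42 Y76.05
M5
G0 X231.23 Y69.94
M3 S242
G1 X160.46 Y136.75 F3396
G1 X118.34 Y49.00
G1 X11.86 Y58.13
G1 X117.82 Y129.44
G1 X231.23 Y69.94
M5
G0 X0.00 Y0.00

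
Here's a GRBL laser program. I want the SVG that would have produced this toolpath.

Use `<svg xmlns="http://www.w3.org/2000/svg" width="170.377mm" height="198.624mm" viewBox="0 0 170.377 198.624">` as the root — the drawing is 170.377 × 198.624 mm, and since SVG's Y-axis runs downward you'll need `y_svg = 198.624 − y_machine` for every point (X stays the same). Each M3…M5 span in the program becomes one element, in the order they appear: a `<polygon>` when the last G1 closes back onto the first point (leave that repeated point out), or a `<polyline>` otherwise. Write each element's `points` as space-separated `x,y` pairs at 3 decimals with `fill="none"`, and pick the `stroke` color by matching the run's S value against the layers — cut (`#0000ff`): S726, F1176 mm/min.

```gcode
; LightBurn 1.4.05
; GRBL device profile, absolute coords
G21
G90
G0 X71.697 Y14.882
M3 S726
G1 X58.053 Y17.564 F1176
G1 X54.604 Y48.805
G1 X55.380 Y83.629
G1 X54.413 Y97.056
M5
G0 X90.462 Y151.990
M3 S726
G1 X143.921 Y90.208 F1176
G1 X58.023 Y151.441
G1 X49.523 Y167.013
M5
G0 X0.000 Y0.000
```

<svg xmlns="http://www.w3.org/2000/svg" width="170.377mm" height="198.624mm" viewBox="0 0 170.377 198.624">
  <polyline points="71.697,183.742 58.053,181.060 54.604,149.819 55.380,114.995 54.413,101.568" fill="none" stroke="#0000ff"/>
  <polyline points="90.462,46.634 143.921,108.416 58.023,47.183 49.523,31.611" fill="none" stroke="#0000ff"/>
</svg>

Machine Y-up, SVG Y-down with viewBox height 198.624, so y_svg = 198.624 − y_machine; X carries over. Every run uses S726, so all elements get stroke `#0000ff` (cut).

Run 1: The run is open, so emit a `<polyline>` with points (Y-flipped): 71.697,183.742 58.053,181.060 54.604,149.819 55.380,114.995 54.413,101.568.

Run 2: The run is open, so emit a `<polyline>` with points (Y-flipped): 90.462,46.634 143.921,108.416 58.023,47.183 49.523,31.611.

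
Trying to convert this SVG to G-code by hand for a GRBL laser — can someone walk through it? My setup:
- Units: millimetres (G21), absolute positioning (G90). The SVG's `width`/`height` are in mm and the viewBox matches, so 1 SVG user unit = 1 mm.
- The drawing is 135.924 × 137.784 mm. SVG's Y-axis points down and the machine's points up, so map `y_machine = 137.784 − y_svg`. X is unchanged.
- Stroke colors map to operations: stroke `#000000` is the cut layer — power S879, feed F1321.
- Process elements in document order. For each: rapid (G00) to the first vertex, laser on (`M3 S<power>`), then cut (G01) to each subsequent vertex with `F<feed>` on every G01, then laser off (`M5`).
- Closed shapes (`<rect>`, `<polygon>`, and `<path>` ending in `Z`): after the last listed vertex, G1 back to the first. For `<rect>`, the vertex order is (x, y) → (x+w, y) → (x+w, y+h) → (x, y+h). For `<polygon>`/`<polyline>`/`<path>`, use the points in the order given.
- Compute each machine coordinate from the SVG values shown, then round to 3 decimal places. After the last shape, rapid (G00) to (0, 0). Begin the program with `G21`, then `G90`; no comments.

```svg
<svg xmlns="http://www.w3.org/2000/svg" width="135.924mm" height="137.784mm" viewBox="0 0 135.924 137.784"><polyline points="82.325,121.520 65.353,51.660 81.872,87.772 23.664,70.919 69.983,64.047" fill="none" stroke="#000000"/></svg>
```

viewBox `0 0 135.924 137.784` with mm width/height → 1 unit = 1 mm. Flip: y_m = 137.784 − y_svg.

**Shape 1** — `<polyline>` open polyline, stroke `#000000` → cut (S879, F1321). Machine vertices: (82.325,16.264) → (65.353,86.124) → (81.872,50.012) → (23.664,66.865) → (69.983,73.737). Open path.

G21
G90
G00 X82.325 Y16.264
M3 S879
G01 X65.353 Y86.124 F1321
G01 X81.872 Y50.012 F1321
G01 X23.664 Y66.865 F1321
G01 X69.983 Y73.737 F1321
M5
G00 X0.000 Y0.000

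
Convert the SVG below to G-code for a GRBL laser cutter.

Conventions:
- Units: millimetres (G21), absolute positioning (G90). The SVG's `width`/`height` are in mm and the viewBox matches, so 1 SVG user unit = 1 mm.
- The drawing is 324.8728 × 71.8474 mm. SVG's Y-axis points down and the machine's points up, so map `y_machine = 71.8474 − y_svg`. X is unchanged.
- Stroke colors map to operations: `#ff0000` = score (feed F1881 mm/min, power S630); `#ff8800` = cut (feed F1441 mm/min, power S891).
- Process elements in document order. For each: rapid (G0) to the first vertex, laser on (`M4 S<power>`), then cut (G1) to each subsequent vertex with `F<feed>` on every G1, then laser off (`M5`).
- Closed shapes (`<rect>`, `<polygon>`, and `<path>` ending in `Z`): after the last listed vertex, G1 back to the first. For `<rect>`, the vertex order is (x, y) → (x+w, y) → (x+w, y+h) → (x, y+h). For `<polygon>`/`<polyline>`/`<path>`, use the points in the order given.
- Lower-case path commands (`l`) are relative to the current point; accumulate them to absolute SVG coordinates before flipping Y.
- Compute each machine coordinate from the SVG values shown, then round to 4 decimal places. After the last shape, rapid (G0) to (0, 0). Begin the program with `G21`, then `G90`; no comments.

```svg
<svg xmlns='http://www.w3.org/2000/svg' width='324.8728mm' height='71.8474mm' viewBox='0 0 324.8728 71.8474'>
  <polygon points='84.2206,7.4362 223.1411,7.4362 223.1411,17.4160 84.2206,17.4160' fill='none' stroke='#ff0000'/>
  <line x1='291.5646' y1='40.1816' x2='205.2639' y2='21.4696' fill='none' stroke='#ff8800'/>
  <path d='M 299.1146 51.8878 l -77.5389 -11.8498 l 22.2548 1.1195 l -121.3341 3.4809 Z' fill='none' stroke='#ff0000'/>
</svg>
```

viewBox `0 0 324.8728 71.8474` with mm width/height → 1 unit = 1 mm. Flip: y_m = 71.8474 − y_svg.

**Shape 1** — `<polygon>` rectangle, stroke `#ff0000` → score (S630, F1881). Machine vertices: (84.2206,64.4112) → (223.1411,64.4112) → (223.1411,54.4314) → (84.2206,54.4314) → (84.2206,64.4112). Closed: final G1 returns to the first vertex.

**Shape 2** — `<line>` line segment, stroke `#ff8800` → cut (S891, F1441). Machine vertices: (291.5646,31.6658) → (205.2639,50.3778). Open path.

**Shape 3** — `<path>` closed polygon, stroke `#ff0000` → score (S630, F1881). Machine vertices: (299.1146,19.9596) → (221.5757,31.8094) → (243.8305,30.6899) → (122.4964,27.2090) → (299.1146,19.9596). Closed: final G1 returns to the first vertex.

G21
G90
G0 X84.2206 Y64.4112
M4 S630
G1 X223.1411 Y64.4112 F1881
G1 X223.1411 Y54.4314 F1881
G1 X84.2206 Y54.4314 F1881
G1 X84.2206 Y64.4112 F1881
M5
G0 X291.5646 Y31.6658
M4 S891
G1 X205.2639 Y50.3778 F1441
M5
G0 X299.1146 Y19.9596
M4 S630
G1 X221.5757 Y31.8094 F1881
G1 X243.8305 Y30.6899 F1881
G1 X122.4964 Y27.2090 F1881
G1 X299.1146 Y19.9596 F1881
M5
G0 X0.0000 Y0.0000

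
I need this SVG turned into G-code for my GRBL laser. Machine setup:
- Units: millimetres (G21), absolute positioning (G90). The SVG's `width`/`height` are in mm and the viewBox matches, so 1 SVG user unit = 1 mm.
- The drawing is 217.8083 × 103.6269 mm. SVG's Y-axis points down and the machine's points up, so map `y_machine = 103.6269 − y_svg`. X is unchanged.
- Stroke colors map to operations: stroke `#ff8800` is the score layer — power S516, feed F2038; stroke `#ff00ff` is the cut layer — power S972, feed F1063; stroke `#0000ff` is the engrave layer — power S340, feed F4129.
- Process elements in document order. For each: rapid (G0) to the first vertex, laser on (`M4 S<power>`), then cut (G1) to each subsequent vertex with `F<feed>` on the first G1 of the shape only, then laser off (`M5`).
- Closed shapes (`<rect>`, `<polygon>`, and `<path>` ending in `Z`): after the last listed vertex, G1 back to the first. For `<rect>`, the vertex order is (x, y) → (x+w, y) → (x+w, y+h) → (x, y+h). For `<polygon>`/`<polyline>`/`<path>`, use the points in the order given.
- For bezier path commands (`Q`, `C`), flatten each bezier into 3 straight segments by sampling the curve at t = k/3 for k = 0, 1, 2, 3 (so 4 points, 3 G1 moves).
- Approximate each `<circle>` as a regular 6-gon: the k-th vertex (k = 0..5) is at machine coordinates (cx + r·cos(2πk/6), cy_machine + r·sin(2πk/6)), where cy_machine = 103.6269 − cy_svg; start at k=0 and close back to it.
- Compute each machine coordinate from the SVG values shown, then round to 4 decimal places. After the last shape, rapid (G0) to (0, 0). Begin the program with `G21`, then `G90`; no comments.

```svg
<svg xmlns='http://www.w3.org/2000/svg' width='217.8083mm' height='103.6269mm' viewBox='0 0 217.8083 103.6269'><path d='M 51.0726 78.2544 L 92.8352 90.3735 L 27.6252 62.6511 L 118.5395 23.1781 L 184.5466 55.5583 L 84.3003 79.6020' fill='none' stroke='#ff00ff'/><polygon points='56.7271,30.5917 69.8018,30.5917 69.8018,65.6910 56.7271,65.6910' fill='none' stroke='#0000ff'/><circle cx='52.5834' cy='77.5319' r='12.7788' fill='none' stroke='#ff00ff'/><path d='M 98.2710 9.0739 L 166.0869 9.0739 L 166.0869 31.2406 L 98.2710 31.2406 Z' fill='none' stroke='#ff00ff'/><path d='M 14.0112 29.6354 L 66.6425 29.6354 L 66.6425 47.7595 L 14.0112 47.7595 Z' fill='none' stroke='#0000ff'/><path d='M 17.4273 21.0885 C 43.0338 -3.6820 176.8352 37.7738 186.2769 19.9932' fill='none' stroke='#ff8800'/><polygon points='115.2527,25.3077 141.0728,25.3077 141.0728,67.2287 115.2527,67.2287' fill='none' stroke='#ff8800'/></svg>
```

viewBox `0 0 217.8083 103.6269` with mm width/height → 1 unit = 1 mm. Flip: y_m = 103.6269 − y_svg.

**Shape 1** — `<path>` open polyline, stroke `#ff00ff` → cut (S972, F1063). Machine vertices: (51.0726,25.3725) → (92.8352,13.2534) → (27.6252,40.9758) → (118.5395,80.4488) → (184.5466,48.0686) → (84.3003,24.0249). Open path.

**Shape 2** — `<polygon>` rectangle, stroke `#0000ff` → engrave (S340, F4129). Machine vertices: (56.7271,73.0352) → (69.8018,73.0352) → (69.8018,37.9359) → (56.7271,37.9359) → (56.7271,73.0352). Closed: final G1 returns to the first vertex.

**Shape 3** — `<circle>` circle, stroke `#ff00ff` → cut (S972, F1063). Machine vertices: (65.3622,26.0950) → (58.9728,37.1618) → (46.1940,37.1618) → (39.8046,26.0950) → (46.1940,15.0282) → (58.9728,15.0282) → (65.3622,26.0950). Closed: final G1 returns to the first vertex.

**Shape 4** — `<path>` rectangle, stroke `#ff00ff` → cut (S972, F1063). Machine vertices: (98.2710,94.5530) → (166.0869,94.5530) → (166.0869,72.3863) → (98.2710,72.3863) → (98.2710,94.5530). Closed: final G1 returns to the first vertex.

**Shape 5** — `<path>` rectangle, stroke `#0000ff` → engrave (S340, F4129). Machine vertices: (14.0112,73.9915) → (66.6425,73.9915) → (66.6425,55.8674) → (14.0112,55.8674) → (14.0112,73.9915). Closed: final G1 returns to the first vertex.

**Shape 6** — `<path>` cubic bezier, stroke `#ff8800` → score (S516, F2038). Control points (SVG): P0=(17.4273,21.0885), P1=(43.0338,-3.6820), P2=(176.8352,37.7738), P3=(186.2769,19.9932); sampled at t=k/3. Machine vertices: (17.4273,82.5384) → (70.4856,89.8802) → (143.9951,80.9518) → (186.2769,83.6337). Open path.

**Shape 7** — `<polygon>` rectangle, stroke `#ff8800` → score (S516, F2038). Machine vertices: (115.2527,78.3192) → (141.0728,78.3192) → (141.0728,36.3982) → (115.2527,36.3982) → (115.2527,78.3192). Closed: final G1 returns to the first vertex.

G21
G90
G0 X51.0726 Y25.3725
M4 S972
G1 X92.8352 Y13.2534 F1063
G1 X27.6252 Y40.9758
G1 X118.5395 Y80.4488
G1 X184.5466 Y48.0686
G1 X84.3003 Y24.0249
M5
G0 X56.7271 Y73.0352
M4 S340
G1 X69.8018 Y73.0352 F4129
G1 X69.8018 Y37.9359
G1 X56.7271 Y37.9359
G1 X56.7271 Y73.0352
M5
G0 X65.3622 Y26.0950
M4 S972
G1 X58.9728 Y37.1618 F1063
G1 X46.1940 Y37.1618
G1 X39.8046 Y26.0950
G1 X46.1940 Y15.0282
G1 X58.9728 Y15.0282
G1 X65.3622 Y26.0950
M5
G0 X98.2710 Y94.5530
M4 S972
G1 X166.0869 Y94.5530 F1063
G1 X166.0869 Y72.3863
G1 X98.2710 Y72.3863
G1 X98.2710 Y94.5530
M5
G0 X14.0112 Y73.9915
M4 S340
G1 X66.6425 Y73.9915 F4129
G1 X66.6425 Y55.8674
G1 X14.0112 Y55.8674
G1 X14.0112 Y73.9915
M5
G0 X17.4273 Y82.5384
M4 S516
G1 X70.4856 Y89.8802 F2038
G1 X143.9951 Y80.9518
G1 X186.2769 Y83.6337
M5
G0 X115.2527 Y78.3192
M4 S516
G1 X141.0728 Y78.3192 F2038
G1 X141.0728 Y36.3982
G1 X115.2527 Y36.3982
G1 X115.2527 Y78.3192
M5
G0 X0.0000 Y0.0000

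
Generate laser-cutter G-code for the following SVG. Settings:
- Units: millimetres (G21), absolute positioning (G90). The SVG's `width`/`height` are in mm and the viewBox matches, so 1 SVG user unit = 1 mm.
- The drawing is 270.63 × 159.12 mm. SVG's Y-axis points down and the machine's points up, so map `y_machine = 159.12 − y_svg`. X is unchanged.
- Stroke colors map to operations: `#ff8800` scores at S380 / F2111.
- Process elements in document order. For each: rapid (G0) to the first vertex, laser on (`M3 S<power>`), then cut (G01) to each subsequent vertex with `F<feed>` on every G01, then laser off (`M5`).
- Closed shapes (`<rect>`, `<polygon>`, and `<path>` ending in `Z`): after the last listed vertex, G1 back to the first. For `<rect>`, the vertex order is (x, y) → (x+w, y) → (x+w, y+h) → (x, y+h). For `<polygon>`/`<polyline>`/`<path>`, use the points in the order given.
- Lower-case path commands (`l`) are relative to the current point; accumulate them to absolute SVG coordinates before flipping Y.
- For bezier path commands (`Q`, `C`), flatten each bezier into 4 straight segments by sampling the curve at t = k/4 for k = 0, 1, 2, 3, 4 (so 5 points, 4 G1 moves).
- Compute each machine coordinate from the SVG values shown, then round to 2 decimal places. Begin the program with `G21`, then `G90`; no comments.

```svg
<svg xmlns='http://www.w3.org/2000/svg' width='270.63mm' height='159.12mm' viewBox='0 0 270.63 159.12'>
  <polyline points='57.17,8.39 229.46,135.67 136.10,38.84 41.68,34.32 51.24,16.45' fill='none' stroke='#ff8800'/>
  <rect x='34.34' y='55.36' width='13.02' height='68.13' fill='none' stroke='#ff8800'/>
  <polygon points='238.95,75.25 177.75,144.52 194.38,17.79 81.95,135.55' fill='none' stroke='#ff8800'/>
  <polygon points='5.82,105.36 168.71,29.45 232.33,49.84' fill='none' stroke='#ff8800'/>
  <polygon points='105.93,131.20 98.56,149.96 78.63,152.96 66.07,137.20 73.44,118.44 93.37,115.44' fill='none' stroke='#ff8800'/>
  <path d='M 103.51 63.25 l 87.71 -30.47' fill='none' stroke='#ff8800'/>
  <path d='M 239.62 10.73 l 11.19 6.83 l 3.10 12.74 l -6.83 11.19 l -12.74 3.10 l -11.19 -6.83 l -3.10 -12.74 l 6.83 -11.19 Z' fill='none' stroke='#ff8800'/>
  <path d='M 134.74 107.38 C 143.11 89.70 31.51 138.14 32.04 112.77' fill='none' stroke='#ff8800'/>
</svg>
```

viewBox `0 0 270.63 159.12` with mm width/height → 1 unit = 1 mm. Flip: y_m = 159.12 − y_svg.

**Shape 1** — `<polyline>` open polyline, stroke `#ff8800` → score (S380, F2111). Machine vertices: (57.17,150.73) → (229.46,23.45) → (136.10,120.28) → (41.68,124.80) → (51.24,142.67). Open path.

**Shape 2** — `<rect>` rectangle, stroke `#ff8800` → score (S380, F2111). Machine vertices: (34.34,103.76) → (47.36,103.76) → (47.36,35.63) → (34.34,35.63) → (34.34,103.76). Closed: final G1 returns to the first vertex.

**Shape 3** — `<polygon>` closed polygon, stroke `#ff8800` → score (S380, F2111). Machine vertices: (238.95,83.87) → (177.75,14.60) → (194.38,141.33) → (81.95,23.57) → (238.95,83.87). Closed: final G1 returns to the first vertex.

**Shape 4** — `<polygon>` closed polygon, stroke `#ff8800` → score (S380, F2111). Machine vertices: (5.82,53.76) → (168.71,129.67) → (232.33,109.28) → (5.82,53.76). Closed: final G1 returns to the first vertex.

**Shape 5** — `<polygon>` regular polygon, stroke `#ff8800` → score (S380, F2111). Machine vertices: (105.93,27.92) → (98.56,9.16) → (78.63,6.16) → (66.07,21.92) → (73.44,40.68) → (93.37,43.68) → (105.93,27.92). Closed: final G1 returns to the first vertex.

**Shape 6** — `<path>` line segment, stroke `#ff8800` → score (S380, F2111). Machine vertices: (103.51,95.87) → (191.22,126.34). Open path.

**Shape 7** — `<path>` regular polygon, stroke `#ff8800` → score (S380, F2111). Machine vertices: (239.62,148.39) → (250.81,141.56) → (253.91,128.82) → (247.08,117.63) → (234.34,114.53) → (223.15,121.36) → (220.05,134.10) → (226.88,145.29) → (239.62,148.39). Closed: final G1 returns to the first vertex.

**Shape 8** — `<path>` cubic bezier, stroke `#ff8800` → score (S380, F2111). Control points (SVG): P0=(134.74,107.38), P1=(143.11,89.70), P2=(31.51,138.14), P3=(32.04,112.77); sampled at t=k/4. Machine vertices: (134.74,51.74) → (122.15,54.79) → (86.33,46.16) → (49.04,38.98) → (32.04,46.35). Open path.

G21
G90
G0 X57.17 Y150.73
M3 S380
G01 X229.46 Y23.45 F2111
G01 X136.10 Y120.28 F2111
G01 X41.68 Y124.80 F2111
G01 X51.24 Y142.67 F2111
M5
G0 X34.34 Y103.76
M3 S380
G01 X47.36 Y103.76 F2111
G01 X47.36 Y35.63 F2111
G01 X34.34 Y35.63 F2111
G01 X34.34 Y103.76 F2111
M5
G0 X238.95 Y83.87
M3 S380
G01 X177.75 Y14.60 F2111
G01 X194.38 Y141.33 F2111
G01 X81.95 Y23.57 F2111
G01 X238.95 Y83.87 F2111
M5
G0 X5.82 Y53.76
M3 S380
G01 X168.71 Y129.67 F2111
G01 X232.33 Y109.28 F2111
G01 X5.82 Y53.76 F2111
M5
G0 X105.93 Y27.92
M3 S380
G01 X98.56 Y9.16 F2111
G01 X78.63 Y6.16 F2111
G01 X66.07 Y21.92 F2111
G01 X73.44 Y40.68 F2111
G01 X93.37 Y43.68 F2111
G01 X105.93 Y27.92 F2111
M5
G0 X103.51 Y95.87
M3 S380
G01 X191.22 Y126.34 F2111
M5
G0 X239.62 Y148.39
M3 S380
G01 X250.81 Y141.56 F2111
G01 X253.91 Y128.82 F2111
G01 X247.08 Y117.63 F2111
G01 X234.34 Y114.53 F2111
G01 X223.15 Y121.36 F2111
G01 X220.05 Y134.10 F2111
G01 X226.88 Y145.29 F2111
G01 X239.62 Y148.39 F2111
M5
G0 X134.74 Y51.74
M3 S380
G01 X122.15 Y54.79 F2111
G01 X86.33 Y46.16 F2111
G01 X49.04 Y38.98 F2111
G01 X32.04 Y46.35 F2111
M5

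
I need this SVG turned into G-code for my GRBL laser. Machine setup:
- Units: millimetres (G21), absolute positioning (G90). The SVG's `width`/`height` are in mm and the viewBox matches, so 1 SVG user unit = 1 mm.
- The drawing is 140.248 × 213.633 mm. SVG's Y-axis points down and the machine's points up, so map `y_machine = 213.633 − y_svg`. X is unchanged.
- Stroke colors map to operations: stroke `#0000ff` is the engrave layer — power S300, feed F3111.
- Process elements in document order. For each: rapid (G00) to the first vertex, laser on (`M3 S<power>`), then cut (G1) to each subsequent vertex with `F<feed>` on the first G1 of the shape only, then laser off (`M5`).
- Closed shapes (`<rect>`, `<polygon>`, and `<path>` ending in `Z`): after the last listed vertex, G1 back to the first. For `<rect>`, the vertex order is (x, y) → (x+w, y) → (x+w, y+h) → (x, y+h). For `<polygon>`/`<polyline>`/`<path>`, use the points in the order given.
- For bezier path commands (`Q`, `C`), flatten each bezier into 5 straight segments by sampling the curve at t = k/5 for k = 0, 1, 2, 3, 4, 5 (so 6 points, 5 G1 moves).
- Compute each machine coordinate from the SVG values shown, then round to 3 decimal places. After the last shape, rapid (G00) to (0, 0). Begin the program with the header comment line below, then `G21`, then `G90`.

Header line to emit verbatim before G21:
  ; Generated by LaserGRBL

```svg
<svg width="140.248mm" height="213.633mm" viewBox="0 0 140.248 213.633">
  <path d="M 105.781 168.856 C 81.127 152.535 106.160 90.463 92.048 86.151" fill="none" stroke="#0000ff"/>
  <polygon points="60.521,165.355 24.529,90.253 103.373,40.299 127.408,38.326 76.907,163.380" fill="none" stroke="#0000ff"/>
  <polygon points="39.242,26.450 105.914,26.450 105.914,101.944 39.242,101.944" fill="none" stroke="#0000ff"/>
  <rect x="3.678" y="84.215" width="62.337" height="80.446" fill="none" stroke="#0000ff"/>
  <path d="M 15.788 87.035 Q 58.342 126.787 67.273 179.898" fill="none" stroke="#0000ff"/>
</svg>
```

; Generated by LaserGRBL
G21
G90
G00 X105.781 Y44.777
M3 S300
G1 X96.240 Y59.232 F3111
G1 X94.361 Y79.698
G1 X95.878 Y101.208
G1 X96.528 Y118.792
G1 X92.048 Y127.482
M5
G00 X60.521 Y48.278
M3 S300
G1 X24.529 Y123.380 F3111
G1 X103.373 Y173.334
G1 X127.408 Y175.307
G1 X76.907 Y50.253
G1 X60.521 Y48.278
M5
G00 X39.242 Y187.183
M3 S300
G1 X105.914 Y187.183 F3111
G1 X105.914 Y111.689
G1 X39.242 Y111.689
G1 X39.242 Y187.183
M5
G00 X3.678 Y129.418
M3 S300
G1 X66.015 Y129.418 F3111
G1 X66.015 Y48.972
G1 X3.678 Y48.972
G1 X3.678 Y129.418
M5
G00 X15.788 Y126.598
M3 S300
G1 X31.465 Y110.163 F3111
G1 X44.452 Y92.659
G1 X54.749 Y74.086
G1 X62.356 Y54.445
G1 X67.273 Y33.735
M5
G00 X0.000 Y0.000

1 u = 1 mm; y_m = 213.633 − y.

[1] `<path>` cubic bezier, #0000ff→engrave S300 F3111: (105.781,44.777) → (96.240,59.232) → (94.361,79.698) → (95.878,101.208) → (96.528,118.792) → (92.048,127.482)

[2] `<polygon>` closed polygon, #0000ff→engrave S300 F3111: (60.521,48.278) → (24.529,123.380) → (103.373,173.334) → (127.408,175.307) → (76.907,50.253) → (60.521,48.278) (closed)

[3] `<polygon>` rectangle, #0000ff→engrave S300 F3111: (39.242,187.183) → (105.914,187.183) → (105.914,111.689) → (39.242,111.689) → (39.242,187.183) (closed)

[4] `<rect>` rectangle, #0000ff→engrave S300 F3111: (3.678,129.418) → (66.015,129.418) → (66.015,48.972) → (3.678,48.972) → (3.678,129.418) (closed)

[5] `<path>` quadratic bezier, #0000ff→engrave S300 F3111: (15.788,126.598) → (31.465,110.163) → (44.452,92.659) → (54.749,74.086) → (62.356,54.445) → (67.273,33.735)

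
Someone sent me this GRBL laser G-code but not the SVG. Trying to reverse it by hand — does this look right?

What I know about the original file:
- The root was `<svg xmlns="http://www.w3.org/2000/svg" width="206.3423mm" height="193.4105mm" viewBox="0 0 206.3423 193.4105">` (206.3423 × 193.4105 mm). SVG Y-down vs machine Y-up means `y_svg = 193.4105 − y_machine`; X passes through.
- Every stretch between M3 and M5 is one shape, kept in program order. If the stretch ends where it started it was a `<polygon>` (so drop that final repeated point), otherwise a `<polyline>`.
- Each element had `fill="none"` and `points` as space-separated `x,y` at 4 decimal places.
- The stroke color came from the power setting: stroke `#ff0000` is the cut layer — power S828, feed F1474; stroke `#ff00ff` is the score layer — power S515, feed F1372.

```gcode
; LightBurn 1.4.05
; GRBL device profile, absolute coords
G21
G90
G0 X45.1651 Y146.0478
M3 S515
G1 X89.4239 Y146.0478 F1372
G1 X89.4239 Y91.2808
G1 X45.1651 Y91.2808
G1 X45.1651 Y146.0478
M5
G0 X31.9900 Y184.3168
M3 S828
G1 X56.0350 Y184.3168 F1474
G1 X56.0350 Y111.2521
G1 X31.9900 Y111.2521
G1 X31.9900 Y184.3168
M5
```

<svg xmlns="http://www.w3.org/2000/svg" width="206.3423mm" height="193.4105mm" viewBox="0 0 206.3423 193.4105">
  <polygon points="45.1651,47.3627 89.4239,47.3627 89.4239,102.1297 45.1651,102.1297" fill="none" stroke="#ff00ff"/>
  <polygon points="31.9900,9.0937 56.0350,9.0937 56.0350,82.1584 31.9900,82.1584" fill="none" stroke="#ff0000"/>
</svg>

Machine Y-up, SVG Y-down with viewBox height 193.4105, so y_svg = 193.4105 − y_machine; X carries over.

Run 1: the run's S515 means `#ff00ff` (score). The run returns to its start, so emit a `<polygon>` with points (Y-flipped): 45.1651,47.3627 89.4239,47.3627 89.4239,102.1297 45.1651,102.1297.

Run 2: the run's S828 means `#ff0000` (cut). The run returns to its start, so emit a `<polygon>` with points (Y-flipped): 31.9900,9.0937 56.0350,9.0937 56.0350,82.1584 31.9900,82.1584.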